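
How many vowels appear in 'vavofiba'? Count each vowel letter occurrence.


Scanning each character of 'vavofiba':
  Position 1: 'v' -> consonant (running count: 0)
  Position 2: 'a' -> vowel (running count: 1)
  Position 3: 'v' -> consonant (running count: 1)
  Position 4: 'o' -> vowel (running count: 2)
  Position 5: 'f' -> consonant (running count: 2)
  Position 6: 'i' -> vowel (running count: 3)
  Position 7: 'b' -> consonant (running count: 3)
  Position 8: 'a' -> vowel (running count: 4)
Total vowels: 4

4


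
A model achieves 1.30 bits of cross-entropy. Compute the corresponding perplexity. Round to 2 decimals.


Perplexity formula: PP = 2^H
H = 1.30
PP = 2^1.30
Decompose: 2^1.30 = 2^1 * 2^0.30
2^1 = 2, 2^0.30 ~ 1.2311444
PP ~ 2 * 1.2311444 = 2.4622888
Rounded to 2 decimals: 2.46

2.46


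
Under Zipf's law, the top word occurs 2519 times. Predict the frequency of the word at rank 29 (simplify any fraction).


Zipf's law: freq(rank) = f1 / rank
f1 = 2519, rank = 29
freq = 2519 / 29
GCD(2519, 29) = 1
Simplified: 2519/29

2519/29


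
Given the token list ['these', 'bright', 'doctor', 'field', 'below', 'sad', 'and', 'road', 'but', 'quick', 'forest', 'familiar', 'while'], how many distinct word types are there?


Listing all tokens and tracking unique types:
  Token 1: 'these' -> NEW (unique so far: 1)
  Token 2: 'bright' -> NEW (unique so far: 2)
  Token 3: 'doctor' -> NEW (unique so far: 3)
  Token 4: 'field' -> NEW (unique so far: 4)
  Token 5: 'below' -> NEW (unique so far: 5)
  Token 6: 'sad' -> NEW (unique so far: 6)
  Token 7: 'and' -> NEW (unique so far: 7)
  Token 8: 'road' -> NEW (unique so far: 8)
  Token 9: 'but' -> NEW (unique so far: 9)
  Token 10: 'quick' -> NEW (unique so far: 10)
  Token 11: 'forest' -> NEW (unique so far: 11)
  Token 12: 'familiar' -> NEW (unique so far: 12)
  Token 13: 'while' -> NEW (unique so far: 13)
Unique types: ('and', 'below', 'bright', 'but', 'doctor', 'familiar', 'field', 'forest', 'quick', 'road', 'sad', 'these', 'while')
Vocabulary size: 13

13


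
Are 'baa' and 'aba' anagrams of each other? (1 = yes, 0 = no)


Sort characters of 'baa': 'aab'
Sort characters of 'aba': 'aab'
Sorted forms match -> they ARE anagrams
Result: 1

1


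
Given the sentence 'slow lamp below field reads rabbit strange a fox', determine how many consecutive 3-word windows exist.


Word trigrams from [9] words:
  Trigram 1: (slow lamp below)
  Trigram 2: (lamp below field)
  Trigram 3: (below field reads)
  Trigram 4: (field reads rabbit)
  Trigram 5: (reads rabbit strange)
  Trigram 6: (rabbit strange a)
  Trigram 7: (strange a fox)
Total word trigrams: 9 - 2 = 7

7


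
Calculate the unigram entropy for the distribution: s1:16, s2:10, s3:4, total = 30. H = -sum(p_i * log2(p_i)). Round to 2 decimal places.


Computing entropy H = -sum(p_i * log2(p_i)):
  s1: p = 16/30 = 0.5333, -p*log2(p) = 0.4837
  s2: p = 10/30 = 0.3333, -p*log2(p) = 0.5283
  s3: p = 4/30 = 0.1333, -p*log2(p) = 0.3876
H = sum of terms = 1.3996
Rounded to 2 decimals: 1.40

1.40


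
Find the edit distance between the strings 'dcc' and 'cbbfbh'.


Building DP table for s1='dcc' (len 3) and s2='cbbfbh' (len 6):
       c  b  b  f  b  h
    0  1  2  3  4  5  6
  d 1  1  2  3  4  5  6
  c 2  1  2  3  4  5  6
  c 3  2  2  3  4  5  6
Edit distance = dp[3][6] = 6

6


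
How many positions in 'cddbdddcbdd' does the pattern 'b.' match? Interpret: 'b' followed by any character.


Pattern: b. means 'b' followed by any character.
Scanning 'cddbdddcbdd' position-by-position:
  Pos 0: window 'cd' -> no
  Pos 1: window 'dd' -> no
  Pos 2: window 'db' -> no
  Pos 3: window 'bd' -> MATCH
  Pos 4: window 'dd' -> no
  Pos 5: window 'dd' -> no
  Pos 6: window 'dc' -> no
  Pos 7: window 'cb' -> no
  Pos 8: window 'bd' -> MATCH
  Pos 9: window 'dd' -> no
  Pos 10: window 'd' -> no
Total matches: 2

2


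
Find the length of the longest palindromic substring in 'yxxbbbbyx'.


Scanning 'yxxbbbbyx' for palindromic substrings.
Substring at positions 3-6: 'bbbb'.
Check: reverse('bbbb') = 'bbbb' -> palindrome confirmed.
Neighbouring characters ('x' / 'y') break symmetry, so it cannot extend further.
No longer palindromic substring exists; longest length = 4

4


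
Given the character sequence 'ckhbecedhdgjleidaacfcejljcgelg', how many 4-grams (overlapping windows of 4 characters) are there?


String 'ckhbecedhdgjleidaacfcejljcgelg' has length L = 30.
Number of overlapping n-grams = L - n + 1
Substituting: 30 - 4 + 1 = 27

27


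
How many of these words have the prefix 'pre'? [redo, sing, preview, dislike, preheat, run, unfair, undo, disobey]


Checking each word for prefix 'pre':
  'redo' -> no (count: 0)
  'sing' -> no (count: 0)
  'preview' -> YES, starts with 'pre' (count: 1)
  'dislike' -> no (count: 1)
  'preheat' -> YES, starts with 'pre' (count: 2)
  'run' -> no (count: 2)
  'unfair' -> no (count: 2)
  'undo' -> no (count: 2)
  'disobey' -> no (count: 2)
Total with prefix 'pre': 2

2


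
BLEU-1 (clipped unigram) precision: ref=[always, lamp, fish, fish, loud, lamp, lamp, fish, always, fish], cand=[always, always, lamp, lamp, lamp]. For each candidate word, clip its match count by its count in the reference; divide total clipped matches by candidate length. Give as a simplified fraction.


Reference word counts: {'always': 2, 'fish': 4, 'lamp': 3, 'loud': 1}
Checking each candidate word (with clipping):
  'always' -> in reference (ref count 2, used 1/2) -> match (matches: 1)
  'always' -> in reference (ref count 2, used 2/2) -> match (matches: 2)
  'lamp' -> in reference (ref count 3, used 1/3) -> match (matches: 3)
  'lamp' -> in reference (ref count 3, used 2/3) -> match (matches: 4)
  'lamp' -> in reference (ref count 3, used 3/3) -> match (matches: 5)
Clipped matches: 5, Candidate length: 5
Precision = 5/5 = 1

1


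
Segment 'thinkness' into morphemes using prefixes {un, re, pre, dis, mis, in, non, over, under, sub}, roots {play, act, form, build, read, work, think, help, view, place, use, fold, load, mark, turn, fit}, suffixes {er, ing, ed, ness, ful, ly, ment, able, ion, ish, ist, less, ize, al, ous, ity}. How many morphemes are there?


Segmenting 'thinkness' against the inventory:
  'think' -> root (morpheme 1)
  'ness' -> suffix (morpheme 2)
Total morphemes: 2

2


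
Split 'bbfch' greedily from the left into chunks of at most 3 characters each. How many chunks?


'bbfch' has 5 characters.
Chunking with max size 3:
  Chunk 1: 'bbf' (positions 0-2)
  Chunk 2: 'ch' (positions 3-4)
Total chunks: ceil(5 / 3) = 2

2


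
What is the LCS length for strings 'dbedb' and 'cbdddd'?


DP table for LCS of 'dbedb' and 'cbdddd':
       c  b  d  d  d  d
    0  0  0  0  0  0  0
  d 0  0  0  1  1  1  1
  b 0  0  1  1  1  1  1
  e 0  0  1  1  1  1  1
  d 0  0  1  2  2  2  2
  b 0  0  1  2  2  2  2
LCS: 'dd'
LCS length = 2

2


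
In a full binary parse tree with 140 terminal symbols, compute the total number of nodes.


Leaf nodes (terminals): 140
Internal nodes = n - 1 = 140 - 1 = 139
Total = leaves + internal = 140 + 139 = 279

279


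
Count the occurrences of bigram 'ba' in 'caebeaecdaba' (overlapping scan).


Scanning 'caebeaecdaba' for bigram 'ba':
  Position 0: 'ca' -> no
  Position 1: 'ae' -> no
  Position 2: 'eb' -> no
  Position 3: 'be' -> no
  Position 4: 'ea' -> no
  Position 5: 'ae' -> no
  Position 6: 'ec' -> no
  Position 7: 'cd' -> no
  Position 8: 'da' -> no
  Position 9: 'ab' -> no
  Position 10: 'ba' -> MATCH
Total matches: 1

1


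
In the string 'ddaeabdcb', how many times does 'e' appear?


Scanning 'ddaeabdcb' for 'e':
  Position 3: 'e' -> MATCH (count: 1)
Total occurrences of 'e': 1

1


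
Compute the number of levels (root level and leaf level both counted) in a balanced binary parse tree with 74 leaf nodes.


In a balanced binary tree with n leaves the deepest leaf is ceil(log2(n)) edges below the root,
so counting node levels inclusive of root and leaves gives ceil(log2(n)) + 1 levels.
log2(74) = 6.2095
ceil(6.2095) = 7
levels = 7 + 1 = 8

8


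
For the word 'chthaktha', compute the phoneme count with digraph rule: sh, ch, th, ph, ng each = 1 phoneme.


Parsing 'chthaktha' greedily, digraphs first:
  'ch' -> digraph (1 consonant phoneme) (phonemes so far: 1)
  'th' -> digraph (1 consonant phoneme) (phonemes so far: 2)
  'a' -> vowel phoneme (phonemes so far: 3)
  'k' -> consonant phoneme (phonemes so far: 4)
  'th' -> digraph (1 consonant phoneme) (phonemes so far: 5)
  'a' -> vowel phoneme (phonemes so far: 6)
Total phonemes: 6

6


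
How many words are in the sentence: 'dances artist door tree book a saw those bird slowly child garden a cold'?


Counting words by splitting on spaces:
  Word 1: 'dances'
  Word 2: 'artist'
  Word 3: 'door'
  Word 4: 'tree'
  Word 5: 'book'
  Word 6: 'a'
  Word 7: 'saw'
  Word 8: 'those'
  Word 9: 'bird'
  Word 10: 'slowly'
  Word 11: 'child'
  Word 12: 'garden'
  Word 13: 'a'
  Word 14: 'cold'
Total words: 14

14


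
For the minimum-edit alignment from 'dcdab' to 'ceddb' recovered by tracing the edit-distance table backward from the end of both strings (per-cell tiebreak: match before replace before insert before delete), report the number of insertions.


Edit distance = 3. Backtracking from cell (5, 5) with preference match > replace > insert > delete,
then listing the resulting alignment 'dcdab' -> 'ceddb' left to right:
  Step 1: replace d->c
  Step 2: replace c->e
  Step 3: keep 'd'
  Step 4: replace a->d
  Step 5: keep 'b'
Total insertions: 0

0


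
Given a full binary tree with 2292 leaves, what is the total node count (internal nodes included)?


Leaf nodes (terminals): 2292
Internal nodes = n - 1 = 2292 - 1 = 2291
Total = leaves + internal = 2292 + 2291 = 4583

4583


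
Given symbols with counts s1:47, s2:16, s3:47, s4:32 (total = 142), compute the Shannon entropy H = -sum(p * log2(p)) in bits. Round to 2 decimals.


Computing entropy H = -sum(p_i * log2(p_i)):
  s1: p = 47/142 = 0.3310, -p*log2(p) = 0.5280
  s2: p = 16/142 = 0.1127, -p*log2(p) = 0.3549
  s3: p = 47/142 = 0.3310, -p*log2(p) = 0.5280
  s4: p = 32/142 = 0.2254, -p*log2(p) = 0.4845
H = sum of terms = 1.8954
Rounded to 2 decimals: 1.90

1.90


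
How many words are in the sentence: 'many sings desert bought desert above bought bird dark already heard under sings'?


Counting words by splitting on spaces:
  Word 1: 'many'
  Word 2: 'sings'
  Word 3: 'desert'
  Word 4: 'bought'
  Word 5: 'desert'
  Word 6: 'above'
  Word 7: 'bought'
  Word 8: 'bird'
  Word 9: 'dark'
  Word 10: 'already'
  Word 11: 'heard'
  Word 12: 'under'
  Word 13: 'sings'
Total words: 13

13


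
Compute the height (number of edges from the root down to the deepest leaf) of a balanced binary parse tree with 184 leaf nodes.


In a balanced binary tree with n leaves the deepest leaf is ceil(log2(n)) edges below the root.
log2(184) = 7.5236
ceil(7.5236) = 8
height (edges) = 8

8


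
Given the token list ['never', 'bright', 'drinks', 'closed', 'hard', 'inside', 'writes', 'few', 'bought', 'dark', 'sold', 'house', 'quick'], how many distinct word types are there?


Listing all tokens and tracking unique types:
  Token 1: 'never' -> NEW (unique so far: 1)
  Token 2: 'bright' -> NEW (unique so far: 2)
  Token 3: 'drinks' -> NEW (unique so far: 3)
  Token 4: 'closed' -> NEW (unique so far: 4)
  Token 5: 'hard' -> NEW (unique so far: 5)
  Token 6: 'inside' -> NEW (unique so far: 6)
  Token 7: 'writes' -> NEW (unique so far: 7)
  Token 8: 'few' -> NEW (unique so far: 8)
  Token 9: 'bought' -> NEW (unique so far: 9)
  Token 10: 'dark' -> NEW (unique so far: 10)
  Token 11: 'sold' -> NEW (unique so far: 11)
  Token 12: 'house' -> NEW (unique so far: 12)
  Token 13: 'quick' -> NEW (unique so far: 13)
Unique types: ('bought', 'bright', 'closed', 'dark', 'drinks', 'few', 'hard', 'house', 'inside', 'never', 'quick', 'sold', 'writes')
Vocabulary size: 13

13


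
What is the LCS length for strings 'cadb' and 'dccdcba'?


DP table for LCS of 'cadb' and 'dccdcba':
       d  c  c  d  c  b  a
    0  0  0  0  0  0  0  0
  c 0  0  1  1  1  1  1  1
  a 0  0  1  1  1  1  1  2
  d 0  1  1  1  2  2  2  2
  b 0  1  1  1  2  2  3  3
LCS: 'cdb'
LCS length = 3

3


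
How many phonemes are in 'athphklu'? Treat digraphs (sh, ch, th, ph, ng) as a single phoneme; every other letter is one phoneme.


Parsing 'athphklu' greedily, digraphs first:
  'a' -> vowel phoneme (phonemes so far: 1)
  'th' -> digraph (1 consonant phoneme) (phonemes so far: 2)
  'ph' -> digraph (1 consonant phoneme) (phonemes so far: 3)
  'k' -> consonant phoneme (phonemes so far: 4)
  'l' -> consonant phoneme (phonemes so far: 5)
  'u' -> vowel phoneme (phonemes so far: 6)
Total phonemes: 6

6


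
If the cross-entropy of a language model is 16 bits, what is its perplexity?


Perplexity formula: PP = 2^H
H = 16
PP = 2^16
PP = 2^16 = 65536

65536


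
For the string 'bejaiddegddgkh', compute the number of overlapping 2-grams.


String 'bejaiddegddgkh' has length L = 14.
Number of overlapping n-grams = L - n + 1
Substituting: 14 - 2 + 1 = 13

13


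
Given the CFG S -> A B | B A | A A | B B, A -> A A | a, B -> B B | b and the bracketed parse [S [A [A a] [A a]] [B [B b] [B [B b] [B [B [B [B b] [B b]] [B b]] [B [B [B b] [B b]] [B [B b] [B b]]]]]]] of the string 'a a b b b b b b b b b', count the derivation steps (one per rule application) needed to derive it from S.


Every bracketed nonterminal node [X ...] in the tree is produced by exactly one rule application.
Reading the tree off as a leftmost derivation:
  Step 1: S  =>  A B   (applied S -> A B)
  Step 2: A B  =>  A A B   (applied A -> A A)
  Step 3: A A B  =>  a A B   (applied A -> a)
  Step 4: a A B  =>  a a B   (applied A -> a)
  Step 5: a a B  =>  a a B B   (applied B -> B B)
  Step 6: a a B B  =>  a a b B   (applied B -> b)
  Step 7: a a b B  =>  a a b B B   (applied B -> B B)
  Step 8: a a b B B  =>  a a b b B   (applied B -> b)
  Step 9: a a b b B  =>  a a b b B B   (applied B -> B B)
  Step 10: a a b b B B  =>  a a b b B B B   (applied B -> B B)
  Step 11: a a b b B B B  =>  a a b b B B B B   (applied B -> B B)
  Step 12: a a b b B B B B  =>  a a b b b B B B   (applied B -> b)
  Step 13: a a b b b B B B  =>  a a b b b b B B   (applied B -> b)
  Step 14: a a b b b b B B  =>  a a b b b b b B   (applied B -> b)
  Step 15: a a b b b b b B  =>  a a b b b b b B B   (applied B -> B B)
  Step 16: a a b b b b b B B  =>  a a b b b b b B B B   (applied B -> B B)
  Step 17: a a b b b b b B B B  =>  a a b b b b b b B B   (applied B -> b)
  Step 18: a a b b b b b b B B  =>  a a b b b b b b b B   (applied B -> b)
  Step 19: a a b b b b b b b B  =>  a a b b b b b b b B B   (applied B -> B B)
  Step 20: a a b b b b b b b B B  =>  a a b b b b b b b b B   (applied B -> b)
  Step 21: a a b b b b b b b b B  =>  a a b b b b b b b b b   (applied B -> b)
Final yield: a a b b b b b b b b b
Total rewrite steps: 21

21


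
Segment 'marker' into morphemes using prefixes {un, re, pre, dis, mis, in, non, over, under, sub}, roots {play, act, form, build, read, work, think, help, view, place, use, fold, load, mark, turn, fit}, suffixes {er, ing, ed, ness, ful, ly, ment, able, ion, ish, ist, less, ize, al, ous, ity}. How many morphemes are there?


Segmenting 'marker' against the inventory:
  'mark' -> root (morpheme 1)
  'er' -> suffix (morpheme 2)
Total morphemes: 2

2


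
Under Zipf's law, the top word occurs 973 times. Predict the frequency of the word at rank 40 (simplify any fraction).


Zipf's law: freq(rank) = f1 / rank
f1 = 973, rank = 40
freq = 973 / 40
GCD(973, 40) = 1
Simplified: 973/40

973/40


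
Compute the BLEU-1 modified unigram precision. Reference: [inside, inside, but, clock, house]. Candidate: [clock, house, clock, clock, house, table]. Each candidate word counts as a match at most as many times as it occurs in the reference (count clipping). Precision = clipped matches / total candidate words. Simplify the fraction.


Reference word counts: {'but': 1, 'clock': 1, 'house': 1, 'inside': 2}
Checking each candidate word (with clipping):
  'clock' -> in reference (ref count 1, used 1/1) -> match (matches: 1)
  'house' -> in reference (ref count 1, used 1/1) -> match (matches: 2)
  'clock' -> ref count 1 already used up (1/1) -> clipped, no match (matches: 2)
  'clock' -> ref count 1 already used up (1/1) -> clipped, no match (matches: 2)
  'house' -> ref count 1 already used up (1/1) -> clipped, no match (matches: 2)
  'table' -> not in reference -> no match (matches: 2)
Clipped matches: 2, Candidate length: 6
Precision = 2/6 = 1/3

1/3


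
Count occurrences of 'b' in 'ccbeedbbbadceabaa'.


Scanning 'ccbeedbbbadceabaa' for 'b':
  Position 2: 'b' -> MATCH (count: 1)
  Position 6: 'b' -> MATCH (count: 2)
  Position 7: 'b' -> MATCH (count: 3)
  Position 8: 'b' -> MATCH (count: 4)
  Position 14: 'b' -> MATCH (count: 5)
Total occurrences of 'b': 5

5


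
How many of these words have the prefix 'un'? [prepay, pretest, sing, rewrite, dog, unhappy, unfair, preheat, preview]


Checking each word for prefix 'un':
  'prepay' -> no (count: 0)
  'pretest' -> no (count: 0)
  'sing' -> no (count: 0)
  'rewrite' -> no (count: 0)
  'dog' -> no (count: 0)
  'unhappy' -> YES, starts with 'un' (count: 1)
  'unfair' -> YES, starts with 'un' (count: 2)
  'preheat' -> no (count: 2)
  'preview' -> no (count: 2)
Total with prefix 'un': 2

2


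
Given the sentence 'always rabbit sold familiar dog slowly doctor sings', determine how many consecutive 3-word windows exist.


Word trigrams from [8] words:
  Trigram 1: (always rabbit sold)
  Trigram 2: (rabbit sold familiar)
  Trigram 3: (sold familiar dog)
  Trigram 4: (familiar dog slowly)
  Trigram 5: (dog slowly doctor)
  Trigram 6: (slowly doctor sings)
Total word trigrams: 8 - 2 = 6

6


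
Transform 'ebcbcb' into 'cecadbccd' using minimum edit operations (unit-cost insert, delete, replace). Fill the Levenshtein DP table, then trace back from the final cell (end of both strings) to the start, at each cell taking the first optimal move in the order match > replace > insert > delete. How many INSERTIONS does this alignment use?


Edit distance = 6. Backtracking from cell (6, 9) with preference match > replace > insert > delete,
then listing the resulting alignment 'ebcbcb' -> 'cecadbccd' left to right:
  Step 1: insert 'c' [insertion #1]
  Step 2: keep 'e'
  Step 3: insert 'c' [insertion #2]
  Step 4: replace b->a
  Step 5: replace c->d
  Step 6: keep 'b'
  Step 7: insert 'c' [insertion #3]
  Step 8: keep 'c'
  Step 9: replace b->d
Total insertions: 3

3


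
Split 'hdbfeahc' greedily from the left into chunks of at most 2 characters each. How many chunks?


'hdbfeahc' has 8 characters.
Chunking with max size 2:
  Chunk 1: 'hd' (positions 0-1)
  Chunk 2: 'bf' (positions 2-3)
  Chunk 3: 'ea' (positions 4-5)
  Chunk 4: 'hc' (positions 6-7)
Total chunks: ceil(8 / 2) = 4

4


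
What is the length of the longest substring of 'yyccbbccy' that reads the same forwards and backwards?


Scanning 'yyccbbccy' for palindromic substrings.
Substring at positions 1-8: 'yccbbccy'.
Check: reverse('yccbbccy') = 'yccbbccy' -> palindrome confirmed.
Neighbouring characters ('y' / '-') break symmetry, so it cannot extend further.
No longer palindromic substring exists; longest length = 8

8


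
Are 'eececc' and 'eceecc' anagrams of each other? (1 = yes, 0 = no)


Sort characters of 'eececc': 'ccceee'
Sort characters of 'eceecc': 'ccceee'
Sorted forms match -> they ARE anagrams
Result: 1

1


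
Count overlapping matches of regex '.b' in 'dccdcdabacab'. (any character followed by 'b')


Pattern: .b means any character followed by 'b'.
Scanning 'dccdcdabacab' position-by-position:
  Pos 0: window 'dc' -> no
  Pos 1: window 'cc' -> no
  Pos 2: window 'cd' -> no
  Pos 3: window 'dc' -> no
  Pos 4: window 'cd' -> no
  Pos 5: window 'da' -> no
  Pos 6: window 'ab' -> MATCH
  Pos 7: window 'ba' -> no
  Pos 8: window 'ac' -> no
  Pos 9: window 'ca' -> no
  Pos 10: window 'ab' -> MATCH
  Pos 11: window 'b' -> no
Total matches: 2

2


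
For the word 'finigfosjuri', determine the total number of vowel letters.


Scanning each character of 'finigfosjuri':
  Position 1: 'f' -> consonant (running count: 0)
  Position 2: 'i' -> vowel (running count: 1)
  Position 3: 'n' -> consonant (running count: 1)
  Position 4: 'i' -> vowel (running count: 2)
  Position 5: 'g' -> consonant (running count: 2)
  Position 6: 'f' -> consonant (running count: 2)
  Position 7: 'o' -> vowel (running count: 3)
  Position 8: 's' -> consonant (running count: 3)
  Position 9: 'j' -> consonant (running count: 3)
  Position 10: 'u' -> vowel (running count: 4)
  Position 11: 'r' -> consonant (running count: 4)
  Position 12: 'i' -> vowel (running count: 5)
Total vowels: 5

5


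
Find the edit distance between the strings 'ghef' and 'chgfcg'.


Building DP table for s1='ghef' (len 4) and s2='chgfcg' (len 6):
       c  h  g  f  c  g
    0  1  2  3  4  5  6
  g 1  1  2  2  3  4  5
  h 2  2  1  2  3  4  5
  e 3  3  2  2  3  4  5
  f 4  4  3  3  2  3  4
Edit distance = dp[4][6] = 4

4


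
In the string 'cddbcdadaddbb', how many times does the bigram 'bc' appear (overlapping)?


Scanning 'cddbcdadaddbb' for bigram 'bc':
  Position 0: 'cd' -> no
  Position 1: 'dd' -> no
  Position 2: 'db' -> no
  Position 3: 'bc' -> MATCH
  Position 4: 'cd' -> no
  Position 5: 'da' -> no
  Position 6: 'ad' -> no
  Position 7: 'da' -> no
  Position 8: 'ad' -> no
  Position 9: 'dd' -> no
  Position 10: 'db' -> no
  Position 11: 'bb' -> no
Total matches: 1

1


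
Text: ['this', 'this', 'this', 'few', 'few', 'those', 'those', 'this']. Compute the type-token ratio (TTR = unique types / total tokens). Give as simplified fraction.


Tokens: 8
Unique types: ('few', 'this', 'those') = 3
TTR = 3/8
Already in lowest terms.

3/8


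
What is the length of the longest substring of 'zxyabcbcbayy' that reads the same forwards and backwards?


Scanning 'zxyabcbcbayy' for palindromic substrings.
Substring at positions 2-10: 'yabcbcbay'.
Check: reverse('yabcbcbay') = 'yabcbcbay' -> palindrome confirmed.
Neighbouring characters ('x' / 'y') break symmetry, so it cannot extend further.
No longer palindromic substring exists; longest length = 9

9


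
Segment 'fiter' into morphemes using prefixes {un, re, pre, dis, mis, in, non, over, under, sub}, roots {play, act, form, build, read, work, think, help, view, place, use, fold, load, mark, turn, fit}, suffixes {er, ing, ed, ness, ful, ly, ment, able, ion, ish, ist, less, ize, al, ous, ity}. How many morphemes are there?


Segmenting 'fiter' against the inventory:
  'fit' -> root (morpheme 1)
  'er' -> suffix (morpheme 2)
Total morphemes: 2

2


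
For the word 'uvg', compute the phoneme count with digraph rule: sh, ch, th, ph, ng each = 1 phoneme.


Parsing 'uvg' greedily, digraphs first:
  'u' -> vowel phoneme (phonemes so far: 1)
  'v' -> consonant phoneme (phonemes so far: 2)
  'g' -> consonant phoneme (phonemes so far: 3)
Total phonemes: 3

3


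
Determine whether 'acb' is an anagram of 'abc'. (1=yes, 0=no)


Sort characters of 'acb': 'abc'
Sort characters of 'abc': 'abc'
Sorted forms match -> they ARE anagrams
Result: 1

1


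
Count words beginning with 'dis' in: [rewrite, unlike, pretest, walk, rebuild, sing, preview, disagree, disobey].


Checking each word for prefix 'dis':
  'rewrite' -> no (count: 0)
  'unlike' -> no (count: 0)
  'pretest' -> no (count: 0)
  'walk' -> no (count: 0)
  'rebuild' -> no (count: 0)
  'sing' -> no (count: 0)
  'preview' -> no (count: 0)
  'disagree' -> YES, starts with 'dis' (count: 1)
  'disobey' -> YES, starts with 'dis' (count: 2)
Total with prefix 'dis': 2

2


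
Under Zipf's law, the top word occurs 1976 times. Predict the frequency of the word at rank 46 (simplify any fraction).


Zipf's law: freq(rank) = f1 / rank
f1 = 1976, rank = 46
freq = 1976 / 46
GCD(1976, 46) = 2
Simplified: 988/23

988/23


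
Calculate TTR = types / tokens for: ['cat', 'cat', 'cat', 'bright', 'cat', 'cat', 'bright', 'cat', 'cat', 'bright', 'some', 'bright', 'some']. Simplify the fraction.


Tokens: 13
Unique types: ('bright', 'cat', 'some') = 3
TTR = 3/13
Already in lowest terms.

3/13


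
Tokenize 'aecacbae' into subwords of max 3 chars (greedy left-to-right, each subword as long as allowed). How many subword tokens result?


'aecacbae' has 8 characters.
Chunking with max size 3:
  Chunk 1: 'aec' (positions 0-2)
  Chunk 2: 'acb' (positions 3-5)
  Chunk 3: 'ae' (positions 6-7)
Total chunks: ceil(8 / 3) = 3

3


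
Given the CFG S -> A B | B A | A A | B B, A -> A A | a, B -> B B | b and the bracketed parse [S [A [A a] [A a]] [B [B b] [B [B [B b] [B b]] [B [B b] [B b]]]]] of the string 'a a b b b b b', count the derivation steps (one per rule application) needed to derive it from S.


Every bracketed nonterminal node [X ...] in the tree is produced by exactly one rule application.
Reading the tree off as a leftmost derivation:
  Step 1: S  =>  A B   (applied S -> A B)
  Step 2: A B  =>  A A B   (applied A -> A A)
  Step 3: A A B  =>  a A B   (applied A -> a)
  Step 4: a A B  =>  a a B   (applied A -> a)
  Step 5: a a B  =>  a a B B   (applied B -> B B)
  Step 6: a a B B  =>  a a b B   (applied B -> b)
  Step 7: a a b B  =>  a a b B B   (applied B -> B B)
  Step 8: a a b B B  =>  a a b B B B   (applied B -> B B)
  Step 9: a a b B B B  =>  a a b b B B   (applied B -> b)
  Step 10: a a b b B B  =>  a a b b b B   (applied B -> b)
  Step 11: a a b b b B  =>  a a b b b B B   (applied B -> B B)
  Step 12: a a b b b B B  =>  a a b b b b B   (applied B -> b)
  Step 13: a a b b b b B  =>  a a b b b b b   (applied B -> b)
Final yield: a a b b b b b
Total rewrite steps: 13

13


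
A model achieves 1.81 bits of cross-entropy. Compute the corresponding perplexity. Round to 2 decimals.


Perplexity formula: PP = 2^H
H = 1.81
PP = 2^1.81
Decompose: 2^1.81 = 2^1 * 2^0.81
2^1 = 2, 2^0.81 ~ 1.7532114
PP ~ 2 * 1.7532114 = 3.5064228
Rounded to 2 decimals: 3.51

3.51


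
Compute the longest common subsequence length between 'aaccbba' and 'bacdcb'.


DP table for LCS of 'aaccbba' and 'bacdcb':
       b  a  c  d  c  b
    0  0  0  0  0  0  0
  a 0  0  1  1  1  1  1
  a 0  0  1  1  1  1  1
  c 0  0  1  2  2  2  2
  c 0  0  1  2  2  3  3
  b 0  1  1  2  2  3  4
  b 0  1  1  2  2  3  4
  a 0  1  2  2  2  3  4
LCS: 'accb'
LCS length = 4

4


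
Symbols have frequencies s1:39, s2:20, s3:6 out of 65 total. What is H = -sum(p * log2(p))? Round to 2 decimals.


Computing entropy H = -sum(p_i * log2(p_i)):
  s1: p = 39/65 = 0.6000, -p*log2(p) = 0.4422
  s2: p = 20/65 = 0.3077, -p*log2(p) = 0.5232
  s3: p = 6/65 = 0.0923, -p*log2(p) = 0.3173
H = sum of terms = 1.2827
Rounded to 2 decimals: 1.28

1.28


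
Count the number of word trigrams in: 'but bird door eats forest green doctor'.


Word trigrams from [7] words:
  Trigram 1: (but bird door)
  Trigram 2: (bird door eats)
  Trigram 3: (door eats forest)
  Trigram 4: (eats forest green)
  Trigram 5: (forest green doctor)
Total word trigrams: 7 - 2 = 5

5


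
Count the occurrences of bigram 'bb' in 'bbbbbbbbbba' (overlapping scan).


Scanning 'bbbbbbbbbba' for bigram 'bb':
  Position 0: 'bb' -> MATCH
  Position 1: 'bb' -> MATCH
  Position 2: 'bb' -> MATCH
  Position 3: 'bb' -> MATCH
  Position 4: 'bb' -> MATCH
  Position 5: 'bb' -> MATCH
  Position 6: 'bb' -> MATCH
  Position 7: 'bb' -> MATCH
  Position 8: 'bb' -> MATCH
  Position 9: 'ba' -> no
Total matches: 9

9


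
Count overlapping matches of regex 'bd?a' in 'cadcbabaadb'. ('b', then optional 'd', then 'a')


Pattern: bd?a means 'b', then optional 'd', then 'a'.
Scanning 'cadcbabaadb' position-by-position:
  Pos 0: window 'cad' -> no
  Pos 1: window 'adc' -> no
  Pos 2: window 'dcb' -> no
  Pos 3: window 'cba' -> no
  Pos 4: window 'bab' -> MATCH
  Pos 5: window 'aba' -> no
  Pos 6: window 'baa' -> MATCH
  Pos 7: window 'aad' -> no
  Pos 8: window 'adb' -> no
  Pos 9: window 'db' -> no
  Pos 10: window 'b' -> no
Total matches: 2

2


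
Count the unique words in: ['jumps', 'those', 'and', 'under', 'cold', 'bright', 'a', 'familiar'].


Listing all tokens and tracking unique types:
  Token 1: 'jumps' -> NEW (unique so far: 1)
  Token 2: 'those' -> NEW (unique so far: 2)
  Token 3: 'and' -> NEW (unique so far: 3)
  Token 4: 'under' -> NEW (unique so far: 4)
  Token 5: 'cold' -> NEW (unique so far: 5)
  Token 6: 'bright' -> NEW (unique so far: 6)
  Token 7: 'a' -> NEW (unique so far: 7)
  Token 8: 'familiar' -> NEW (unique so far: 8)
Unique types: ('a', 'and', 'bright', 'cold', 'familiar', 'jumps', 'those', 'under')
Vocabulary size: 8

8


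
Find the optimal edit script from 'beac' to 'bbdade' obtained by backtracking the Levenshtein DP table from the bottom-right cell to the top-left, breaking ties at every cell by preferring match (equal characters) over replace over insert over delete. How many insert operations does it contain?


Edit distance = 4. Backtracking from cell (4, 6) with preference match > replace > insert > delete,
then listing the resulting alignment 'beac' -> 'bbdade' left to right:
  Step 1: insert 'b' [insertion #1]
  Step 2: keep 'b'
  Step 3: replace e->d
  Step 4: keep 'a'
  Step 5: insert 'd' [insertion #2]
  Step 6: replace c->e
Total insertions: 2

2


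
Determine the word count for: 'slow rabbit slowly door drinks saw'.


Counting words by splitting on spaces:
  Word 1: 'slow'
  Word 2: 'rabbit'
  Word 3: 'slowly'
  Word 4: 'door'
  Word 5: 'drinks'
  Word 6: 'saw'
Total words: 6

6


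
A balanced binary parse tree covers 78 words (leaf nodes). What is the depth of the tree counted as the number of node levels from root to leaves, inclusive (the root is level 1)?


In a balanced binary tree with n leaves the deepest leaf is ceil(log2(n)) edges below the root,
so counting node levels inclusive of root and leaves gives ceil(log2(n)) + 1 levels.
log2(78) = 6.2854
ceil(6.2854) = 7
levels = 7 + 1 = 8

8


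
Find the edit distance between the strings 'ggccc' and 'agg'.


Building DP table for s1='ggccc' (len 5) and s2='agg' (len 3):
       a  g  g
    0  1  2  3
  g 1  1  1  2
  g 2  2  1  1
  c 3  3  2  2
  c 4  4  3  3
  c 5  5  4  4
Edit distance = dp[5][3] = 4

4


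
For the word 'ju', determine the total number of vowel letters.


Scanning each character of 'ju':
  Position 1: 'j' -> consonant (running count: 0)
  Position 2: 'u' -> vowel (running count: 1)
Total vowels: 1

1


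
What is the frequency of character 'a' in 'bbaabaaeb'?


Scanning 'bbaabaaeb' for 'a':
  Position 2: 'a' -> MATCH (count: 1)
  Position 3: 'a' -> MATCH (count: 2)
  Position 5: 'a' -> MATCH (count: 3)
  Position 6: 'a' -> MATCH (count: 4)
Total occurrences of 'a': 4

4


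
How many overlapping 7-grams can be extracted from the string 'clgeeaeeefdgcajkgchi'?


String 'clgeeaeeefdgcajkgchi' has length L = 20.
Number of overlapping n-grams = L - n + 1
Substituting: 20 - 7 + 1 = 14

14


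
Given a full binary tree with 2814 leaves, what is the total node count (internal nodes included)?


Leaf nodes (terminals): 2814
Internal nodes = n - 1 = 2814 - 1 = 2813
Total = leaves + internal = 2814 + 2813 = 5627

5627


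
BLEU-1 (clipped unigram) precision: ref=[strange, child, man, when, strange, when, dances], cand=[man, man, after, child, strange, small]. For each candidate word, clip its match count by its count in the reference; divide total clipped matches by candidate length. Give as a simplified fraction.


Reference word counts: {'child': 1, 'dances': 1, 'man': 1, 'strange': 2, 'when': 2}
Checking each candidate word (with clipping):
  'man' -> in reference (ref count 1, used 1/1) -> match (matches: 1)
  'man' -> ref count 1 already used up (1/1) -> clipped, no match (matches: 1)
  'after' -> not in reference -> no match (matches: 1)
  'child' -> in reference (ref count 1, used 1/1) -> match (matches: 2)
  'strange' -> in reference (ref count 2, used 1/2) -> match (matches: 3)
  'small' -> not in reference -> no match (matches: 3)
Clipped matches: 3, Candidate length: 6
Precision = 3/6 = 1/2

1/2


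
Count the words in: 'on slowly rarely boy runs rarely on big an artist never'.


Counting words by splitting on spaces:
  Word 1: 'on'
  Word 2: 'slowly'
  Word 3: 'rarely'
  Word 4: 'boy'
  Word 5: 'runs'
  Word 6: 'rarely'
  Word 7: 'on'
  Word 8: 'big'
  Word 9: 'an'
  Word 10: 'artist'
  Word 11: 'never'
Total words: 11

11


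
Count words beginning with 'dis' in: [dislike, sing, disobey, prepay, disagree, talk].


Checking each word for prefix 'dis':
  'dislike' -> YES, starts with 'dis' (count: 1)
  'sing' -> no (count: 1)
  'disobey' -> YES, starts with 'dis' (count: 2)
  'prepay' -> no (count: 2)
  'disagree' -> YES, starts with 'dis' (count: 3)
  'talk' -> no (count: 3)
Total with prefix 'dis': 3

3


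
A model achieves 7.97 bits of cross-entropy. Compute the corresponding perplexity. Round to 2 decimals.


Perplexity formula: PP = 2^H
H = 7.97
PP = 2^7.97
Decompose: 2^7.97 = 2^7 * 2^0.97
2^7 = 128, 2^0.97 ~ 1.9588406
PP ~ 128 * 1.9588406 = 250.7315968
Rounded to 2 decimals: 250.73

250.73


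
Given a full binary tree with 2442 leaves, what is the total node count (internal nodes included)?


Leaf nodes (terminals): 2442
Internal nodes = n - 1 = 2442 - 1 = 2441
Total = leaves + internal = 2442 + 2441 = 4883

4883


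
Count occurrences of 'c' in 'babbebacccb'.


Scanning 'babbebacccb' for 'c':
  Position 7: 'c' -> MATCH (count: 1)
  Position 8: 'c' -> MATCH (count: 2)
  Position 9: 'c' -> MATCH (count: 3)
Total occurrences of 'c': 3

3


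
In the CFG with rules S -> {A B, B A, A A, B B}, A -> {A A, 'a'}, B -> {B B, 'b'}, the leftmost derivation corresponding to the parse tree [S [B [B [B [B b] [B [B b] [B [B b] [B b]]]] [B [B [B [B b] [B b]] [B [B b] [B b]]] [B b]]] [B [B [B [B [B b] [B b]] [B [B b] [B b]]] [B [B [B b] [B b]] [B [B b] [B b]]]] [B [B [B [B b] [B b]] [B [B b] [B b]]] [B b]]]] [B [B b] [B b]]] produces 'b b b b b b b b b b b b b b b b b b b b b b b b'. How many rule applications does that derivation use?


Every bracketed nonterminal node [X ...] in the tree is produced by exactly one rule application.
Reading the tree off as a leftmost derivation:
  Step 1: S  =>  B B   (applied S -> B B)
  Step 2: B B  =>  B B B   (applied B -> B B)
  Step 3: B B B  =>  B B B B   (applied B -> B B)
  Step 4: B B B B  =>  B B B B B   (applied B -> B B)
  Step 5: B B B B B  =>  b B B B B   (applied B -> b)
  Step 6: b B B B B  =>  b B B B B B   (applied B -> B B)
  Step 7: b B B B B B  =>  b b B B B B   (applied B -> b)
  Step 8: b b B B B B  =>  b b B B B B B   (applied B -> B B)
  Step 9: b b B B B B B  =>  b b b B B B B   (applied B -> b)
  Step 10: b b b B B B B  =>  b b b b B B B   (applied B -> b)
  Step 11: b b b b B B B  =>  b b b b B B B B   (applied B -> B B)
  Step 12: b b b b B B B B  =>  b b b b B B B B B   (applied B -> B B)
  Step 13: b b b b B B B B B  =>  b b b b B B B B B B   (applied B -> B B)
  Step 14: b b b b B B B B B B  =>  b b b b b B B B B B   (applied B -> b)
  Step 15: b b b b b B B B B B  =>  b b b b b b B B B B   (applied B -> b)
  Step 16: b b b b b b B B B B  =>  b b b b b b B B B B B   (applied B -> B B)
  Step 17: b b b b b b B B B B B  =>  b b b b b b b B B B B   (applied B -> b)
  Step 18: b b b b b b b B B B B  =>  b b b b b b b b B B B   (applied B -> b)
  Step 19: b b b b b b b b B B B  =>  b b b b b b b b b B B   (applied B -> b)
  Step 20: b b b b b b b b b B B  =>  b b b b b b b b b B B B   (applied B -> B B)
  Step 21: b b b b b b b b b B B B  =>  b b b b b b b b b B B B B   (applied B -> B B)
  Step 22: b b b b b b b b b B B B B  =>  b b b b b b b b b B B B B B   (applied B -> B B)
  Step 23: b b b b b b b b b B B B B B  =>  b b b b b b b b b B B B B B B   (applied B -> B B)
  Step 24: b b b b b b b b b B B B B B B  =>  b b b b b b b b b b B B B B B   (applied B -> b)
  Step 25: b b b b b b b b b b B B B B B  =>  b b b b b b b b b b b B B B B   (applied B -> b)
  Step 26: b b b b b b b b b b b B B B B  =>  b b b b b b b b b b b B B B B B   (applied B -> B B)
  Step 27: b b b b b b b b b b b B B B B B  =>  b b b b b b b b b b b b B B B B   (applied B -> b)
  Step 28: b b b b b b b b b b b b B B B B  =>  b b b b b b b b b b b b b B B B   (applied B -> b)
  Step 29: b b b b b b b b b b b b b B B B  =>  b b b b b b b b b b b b b B B B B   (applied B -> B B)
  Step 30: b b b b b b b b b b b b b B B B B  =>  b b b b b b b b b b b b b B B B B B   (applied B -> B B)
  Step 31: b b b b b b b b b b b b b B B B B B  =>  b b b b b b b b b b b b b b B B B B   (applied B -> b)
  Step 32: b b b b b b b b b b b b b b B B B B  =>  b b b b b b b b b b b b b b b B B B   (applied B -> b)
  Step 33: b b b b b b b b b b b b b b b B B B  =>  b b b b b b b b b b b b b b b B B B B   (applied B -> B B)
  Step 34: b b b b b b b b b b b b b b b B B B B  =>  b b b b b b b b b b b b b b b b B B B   (applied B -> b)
  Step 35: b b b b b b b b b b b b b b b b B B B  =>  b b b b b b b b b b b b b b b b b B B   (applied B -> b)
  Step 36: b b b b b b b b b b b b b b b b b B B  =>  b b b b b b b b b b b b b b b b b B B B   (applied B -> B B)
  Step 37: b b b b b b b b b b b b b b b b b B B B  =>  b b b b b b b b b b b b b b b b b B B B B   (applied B -> B B)
  Step 38: b b b b b b b b b b b b b b b b b B B B B  =>  b b b b b b b b b b b b b b b b b B B B B B   (applied B -> B B)
  Step 39: b b b b b b b b b b b b b b b b b B B B B B  =>  b b b b b b b b b b b b b b b b b b B B B B   (applied B -> b)
  Step 40: b b b b b b b b b b b b b b b b b b B B B B  =>  b b b b b b b b b b b b b b b b b b b B B B   (applied B -> b)
  Step 41: b b b b b b b b b b b b b b b b b b b B B B  =>  b b b b b b b b b b b b b b b b b b b B B B B   (applied B -> B B)
  Step 42: b b b b b b b b b b b b b b b b b b b B B B B  =>  b b b b b b b b b b b b b b b b b b b b B B B   (applied B -> b)
  Step 43: b b b b b b b b b b b b b b b b b b b b B B B  =>  b b b b b b b b b b b b b b b b b b b b b B B   (applied B -> b)
  Step 44: b b b b b b b b b b b b b b b b b b b b b B B  =>  b b b b b b b b b b b b b b b b b b b b b b B   (applied B -> b)
  Step 45: b b b b b b b b b b b b b b b b b b b b b b B  =>  b b b b b b b b b b b b b b b b b b b b b b B B   (applied B -> B B)
  Step 46: b b b b b b b b b b b b b b b b b b b b b b B B  =>  b b b b b b b b b b b b b b b b b b b b b b b B   (applied B -> b)
  Step 47: b b b b b b b b b b b b b b b b b b b b b b b B  =>  b b b b b b b b b b b b b b b b b b b b b b b b   (applied B -> b)
Final yield: b b b b b b b b b b b b b b b b b b b b b b b b
Total rewrite steps: 47

47


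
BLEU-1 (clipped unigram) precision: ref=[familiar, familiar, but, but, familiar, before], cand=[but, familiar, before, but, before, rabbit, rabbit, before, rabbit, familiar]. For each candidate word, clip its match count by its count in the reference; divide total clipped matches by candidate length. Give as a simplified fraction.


Reference word counts: {'before': 1, 'but': 2, 'familiar': 3}
Checking each candidate word (with clipping):
  'but' -> in reference (ref count 2, used 1/2) -> match (matches: 1)
  'familiar' -> in reference (ref count 3, used 1/3) -> match (matches: 2)
  'before' -> in reference (ref count 1, used 1/1) -> match (matches: 3)
  'but' -> in reference (ref count 2, used 2/2) -> match (matches: 4)
  'before' -> ref count 1 already used up (1/1) -> clipped, no match (matches: 4)
  'rabbit' -> not in reference -> no match (matches: 4)
  'rabbit' -> not in reference -> no match (matches: 4)
  'before' -> ref count 1 already used up (1/1) -> clipped, no match (matches: 4)
  'rabbit' -> not in reference -> no match (matches: 4)
  'familiar' -> in reference (ref count 3, used 2/3) -> match (matches: 5)
Clipped matches: 5, Candidate length: 10
Precision = 5/10 = 1/2

1/2


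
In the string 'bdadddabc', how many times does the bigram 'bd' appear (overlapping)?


Scanning 'bdadddabc' for bigram 'bd':
  Position 0: 'bd' -> MATCH
  Position 1: 'da' -> no
  Position 2: 'ad' -> no
  Position 3: 'dd' -> no
  Position 4: 'dd' -> no
  Position 5: 'da' -> no
  Position 6: 'ab' -> no
  Position 7: 'bc' -> no
Total matches: 1

1
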